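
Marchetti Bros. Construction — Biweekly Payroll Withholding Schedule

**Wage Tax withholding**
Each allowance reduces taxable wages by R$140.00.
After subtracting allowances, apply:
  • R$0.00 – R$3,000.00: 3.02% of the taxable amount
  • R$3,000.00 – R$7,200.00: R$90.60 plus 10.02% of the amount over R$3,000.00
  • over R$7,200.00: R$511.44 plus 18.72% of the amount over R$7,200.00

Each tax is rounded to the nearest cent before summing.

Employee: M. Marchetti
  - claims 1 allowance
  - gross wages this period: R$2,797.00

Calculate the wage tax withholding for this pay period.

Wage Tax: taxable = R$2,797.00 − 1×R$140.00 = R$2,657.00
  3.02% × R$2,657.00 = R$80.24

R$80.24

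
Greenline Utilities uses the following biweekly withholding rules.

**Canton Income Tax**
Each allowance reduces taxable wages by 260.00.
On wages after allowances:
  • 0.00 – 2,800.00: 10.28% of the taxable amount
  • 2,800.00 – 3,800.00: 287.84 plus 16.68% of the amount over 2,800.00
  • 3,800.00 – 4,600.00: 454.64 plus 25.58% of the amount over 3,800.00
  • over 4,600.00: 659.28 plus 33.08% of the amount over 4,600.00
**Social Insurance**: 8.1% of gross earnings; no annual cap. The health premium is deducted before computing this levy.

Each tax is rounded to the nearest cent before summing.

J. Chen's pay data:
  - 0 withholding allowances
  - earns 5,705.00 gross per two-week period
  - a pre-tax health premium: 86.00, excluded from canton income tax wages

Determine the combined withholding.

1,451.51

Canton Income Tax: taxable = 5,705.00 − 86.00 = 5,619.00
  659.28 + 33.08% × (5,619.00 − 4,600.00) = 659.28 + 33.08% × 1,019.00 = 996.37
Social Insurance: 8.1% × 5,619.00 = 455.14
Total: 996.37 + 455.14 = 1,451.51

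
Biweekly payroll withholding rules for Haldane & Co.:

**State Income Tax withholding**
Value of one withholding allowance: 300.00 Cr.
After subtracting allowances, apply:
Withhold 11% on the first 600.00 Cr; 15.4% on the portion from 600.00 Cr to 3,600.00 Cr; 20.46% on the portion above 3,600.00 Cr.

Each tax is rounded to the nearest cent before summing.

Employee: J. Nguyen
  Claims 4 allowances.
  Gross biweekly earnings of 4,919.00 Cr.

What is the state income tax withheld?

State Income Tax: taxable = 4,919.00 Cr − 4×300.00 Cr = 3,719.00 Cr
  528.00 Cr + 20.46% × (3,719.00 Cr − 3,600.00 Cr) = 528.00 Cr + 20.46% × 119.00 Cr = 552.35 Cr

552.35 Cr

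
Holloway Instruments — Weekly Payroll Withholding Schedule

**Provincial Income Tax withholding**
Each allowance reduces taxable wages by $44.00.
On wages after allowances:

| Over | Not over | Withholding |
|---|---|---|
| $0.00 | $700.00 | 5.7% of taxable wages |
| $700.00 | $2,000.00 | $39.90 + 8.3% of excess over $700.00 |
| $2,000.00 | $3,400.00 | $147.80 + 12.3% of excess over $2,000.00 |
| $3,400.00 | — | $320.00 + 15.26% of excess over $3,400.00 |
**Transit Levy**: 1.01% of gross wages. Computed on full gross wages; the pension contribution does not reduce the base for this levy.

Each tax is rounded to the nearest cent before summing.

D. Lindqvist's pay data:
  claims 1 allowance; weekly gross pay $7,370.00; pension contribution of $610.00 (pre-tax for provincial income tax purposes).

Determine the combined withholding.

$900.46

Provincial Income Tax: taxable = $7,370.00 − $610.00 − 1×$44.00 = $6,716.00
  $320.00 + 15.26% × ($6,716.00 − $3,400.00) = $320.00 + 15.26% × $3,316.00 = $826.02
Transit Levy: 1.01% × $7,370.00 = $74.44
Total: $826.02 + $74.44 = $900.46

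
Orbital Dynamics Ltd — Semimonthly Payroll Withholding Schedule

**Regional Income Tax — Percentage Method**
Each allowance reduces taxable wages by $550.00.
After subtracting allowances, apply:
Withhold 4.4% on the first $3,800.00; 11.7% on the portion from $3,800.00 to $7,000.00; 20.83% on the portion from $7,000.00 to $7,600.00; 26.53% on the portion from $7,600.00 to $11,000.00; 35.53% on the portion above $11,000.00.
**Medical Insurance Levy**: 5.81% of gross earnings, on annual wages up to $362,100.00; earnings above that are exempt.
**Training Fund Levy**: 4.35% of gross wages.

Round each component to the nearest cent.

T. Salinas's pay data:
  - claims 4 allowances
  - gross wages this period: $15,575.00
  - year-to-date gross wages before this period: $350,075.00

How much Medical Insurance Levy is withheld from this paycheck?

Medical Insurance Levy: cap $362,100.00 − YTD $350,075.00 = $12,025.00 subject; 5.81% × $12,025.00 = $698.65

$698.65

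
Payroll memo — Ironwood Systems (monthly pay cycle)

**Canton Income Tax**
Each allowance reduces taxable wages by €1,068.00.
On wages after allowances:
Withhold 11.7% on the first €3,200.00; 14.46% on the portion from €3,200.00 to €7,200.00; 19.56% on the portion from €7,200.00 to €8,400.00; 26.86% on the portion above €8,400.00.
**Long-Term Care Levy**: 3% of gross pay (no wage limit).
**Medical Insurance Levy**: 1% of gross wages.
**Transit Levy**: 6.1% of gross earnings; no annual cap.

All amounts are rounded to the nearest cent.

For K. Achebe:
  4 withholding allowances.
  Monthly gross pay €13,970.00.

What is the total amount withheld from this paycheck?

Canton Income Tax: taxable = €13,970.00 − 4×€1,068.00 = €9,698.00
  €1,187.52 + 26.86% × (€9,698.00 − €8,400.00) = €1,187.52 + 26.86% × €1,298.00 = €1,536.16
Long-Term Care Levy: 3% × €13,970.00 = €419.10
Medical Insurance Levy: 1% × €13,970.00 = €139.70
Transit Levy: 6.1% × €13,970.00 = €852.17
Total: €1,536.16 + €419.10 + €139.70 + €852.17 = €2,947.13

€2,947.13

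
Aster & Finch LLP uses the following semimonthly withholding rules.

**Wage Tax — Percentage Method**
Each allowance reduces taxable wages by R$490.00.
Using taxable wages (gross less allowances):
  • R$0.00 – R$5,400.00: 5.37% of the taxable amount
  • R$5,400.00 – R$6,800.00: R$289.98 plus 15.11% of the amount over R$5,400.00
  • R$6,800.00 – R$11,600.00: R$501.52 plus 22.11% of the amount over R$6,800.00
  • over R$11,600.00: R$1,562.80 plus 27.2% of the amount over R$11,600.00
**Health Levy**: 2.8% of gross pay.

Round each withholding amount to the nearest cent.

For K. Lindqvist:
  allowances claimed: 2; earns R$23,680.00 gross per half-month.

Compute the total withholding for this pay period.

R$5,245.04

Wage Tax: taxable = R$23,680.00 − 2×R$490.00 = R$22,700.00
  R$1,562.80 + 27.2% × (R$22,700.00 − R$11,600.00) = R$1,562.80 + 27.2% × R$11,100.00 = R$4,582.00
Health Levy: 2.8% × R$23,680.00 = R$663.04
Total: R$4,582.00 + R$663.04 = R$5,245.04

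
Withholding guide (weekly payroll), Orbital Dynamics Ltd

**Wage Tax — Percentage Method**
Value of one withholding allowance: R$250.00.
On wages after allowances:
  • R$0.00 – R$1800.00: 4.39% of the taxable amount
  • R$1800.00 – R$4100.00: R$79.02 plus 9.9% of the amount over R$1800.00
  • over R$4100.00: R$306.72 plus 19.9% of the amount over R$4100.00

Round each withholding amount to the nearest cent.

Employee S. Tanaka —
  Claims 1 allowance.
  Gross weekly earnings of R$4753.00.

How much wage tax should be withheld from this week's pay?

R$386.92

Wage Tax: taxable = R$4753.00 − 1×R$250.00 = R$4503.00
  R$306.72 + 19.9% × (R$4503.00 − R$4100.00) = R$306.72 + 19.9% × R$403.00 = R$386.92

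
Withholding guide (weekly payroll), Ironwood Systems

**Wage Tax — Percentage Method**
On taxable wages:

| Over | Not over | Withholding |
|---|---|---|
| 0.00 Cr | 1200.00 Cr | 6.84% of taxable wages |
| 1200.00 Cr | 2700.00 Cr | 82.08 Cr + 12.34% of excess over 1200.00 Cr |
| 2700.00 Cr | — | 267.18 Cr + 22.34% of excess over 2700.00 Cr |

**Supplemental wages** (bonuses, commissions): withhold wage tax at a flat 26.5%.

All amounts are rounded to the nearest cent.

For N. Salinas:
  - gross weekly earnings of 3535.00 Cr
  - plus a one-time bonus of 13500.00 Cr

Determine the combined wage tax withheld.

Wage Tax: taxable = 3535.00 Cr
  267.18 Cr + 22.34% × (3535.00 Cr − 2700.00 Cr) = 267.18 Cr + 22.34% × 835.00 Cr = 453.72 Cr
Supplemental (26.5% flat on bonus): 26.5% × 13500.00 Cr = 3577.50 Cr
Total wage tax: 453.72 Cr + 3577.50 Cr = 4031.22 Cr

4031.22 Cr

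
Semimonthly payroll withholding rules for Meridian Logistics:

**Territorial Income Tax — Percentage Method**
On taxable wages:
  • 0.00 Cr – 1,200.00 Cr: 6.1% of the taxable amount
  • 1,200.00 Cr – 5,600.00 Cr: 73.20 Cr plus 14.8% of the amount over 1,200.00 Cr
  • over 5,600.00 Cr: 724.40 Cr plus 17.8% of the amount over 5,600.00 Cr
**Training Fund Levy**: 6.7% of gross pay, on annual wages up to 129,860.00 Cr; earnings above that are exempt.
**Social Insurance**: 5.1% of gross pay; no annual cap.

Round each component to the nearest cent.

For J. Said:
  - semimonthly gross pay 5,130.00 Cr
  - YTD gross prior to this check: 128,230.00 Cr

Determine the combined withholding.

Territorial Income Tax: taxable = 5,130.00 Cr
  73.20 Cr + 14.8% × (5,130.00 Cr − 1,200.00 Cr) = 73.20 Cr + 14.8% × 3,930.00 Cr = 654.84 Cr
Training Fund Levy: cap 129,860.00 Cr − YTD 128,230.00 Cr = 1,630.00 Cr subject; 6.7% × 1,630.00 Cr = 109.21 Cr
Social Insurance: 5.1% × 5,130.00 Cr = 261.63 Cr
Total: 654.84 Cr + 109.21 Cr + 261.63 Cr = 1,025.68 Cr

1,025.68 Cr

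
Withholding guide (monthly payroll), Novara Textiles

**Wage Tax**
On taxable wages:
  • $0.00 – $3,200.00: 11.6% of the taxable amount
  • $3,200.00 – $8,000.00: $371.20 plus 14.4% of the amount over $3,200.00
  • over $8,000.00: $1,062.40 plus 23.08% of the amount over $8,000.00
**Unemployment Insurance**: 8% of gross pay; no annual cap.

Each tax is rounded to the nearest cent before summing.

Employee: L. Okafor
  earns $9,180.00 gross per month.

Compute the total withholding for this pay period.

Wage Tax: taxable = $9,180.00
  $1,062.40 + 23.08% × ($9,180.00 − $8,000.00) = $1,062.40 + 23.08% × $1,180.00 = $1,334.74
Unemployment Insurance: 8% × $9,180.00 = $734.40
Total: $1,334.74 + $734.40 = $2,069.14

$2,069.14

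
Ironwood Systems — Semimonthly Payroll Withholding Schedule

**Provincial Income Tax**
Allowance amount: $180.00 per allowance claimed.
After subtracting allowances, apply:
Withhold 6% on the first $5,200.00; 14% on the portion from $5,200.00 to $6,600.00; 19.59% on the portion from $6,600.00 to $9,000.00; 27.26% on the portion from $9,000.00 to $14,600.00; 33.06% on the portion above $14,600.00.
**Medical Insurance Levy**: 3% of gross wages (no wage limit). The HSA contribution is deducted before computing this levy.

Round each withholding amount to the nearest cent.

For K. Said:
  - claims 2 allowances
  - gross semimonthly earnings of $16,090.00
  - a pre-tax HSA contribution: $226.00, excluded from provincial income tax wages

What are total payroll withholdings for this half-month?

$3,279.50

Provincial Income Tax: taxable = $16,090.00 − $226.00 − 2×$180.00 = $15,504.00
  $2,504.72 + 33.06% × ($15,504.00 − $14,600.00) = $2,504.72 + 33.06% × $904.00 = $2,803.58
Medical Insurance Levy: 3% × $15,864.00 = $475.92
Total: $2,803.58 + $475.92 = $3,279.50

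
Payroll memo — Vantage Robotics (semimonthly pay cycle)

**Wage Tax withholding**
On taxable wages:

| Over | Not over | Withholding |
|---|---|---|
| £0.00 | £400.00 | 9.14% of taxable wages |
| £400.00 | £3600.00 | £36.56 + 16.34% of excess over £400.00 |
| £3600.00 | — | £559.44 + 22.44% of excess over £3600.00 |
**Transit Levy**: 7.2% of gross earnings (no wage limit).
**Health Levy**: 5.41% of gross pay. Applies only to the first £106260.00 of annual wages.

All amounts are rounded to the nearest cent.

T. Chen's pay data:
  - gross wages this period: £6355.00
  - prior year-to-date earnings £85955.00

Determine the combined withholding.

Wage Tax: taxable = £6355.00
  £559.44 + 22.44% × (£6355.00 − £3600.00) = £559.44 + 22.44% × £2755.00 = £1177.66
Transit Levy: 7.2% × £6355.00 = £457.56
Health Levy: 5.41% × £6355.00 = £343.81
Total: £1177.66 + £457.56 + £343.81 = £1979.03

£1979.03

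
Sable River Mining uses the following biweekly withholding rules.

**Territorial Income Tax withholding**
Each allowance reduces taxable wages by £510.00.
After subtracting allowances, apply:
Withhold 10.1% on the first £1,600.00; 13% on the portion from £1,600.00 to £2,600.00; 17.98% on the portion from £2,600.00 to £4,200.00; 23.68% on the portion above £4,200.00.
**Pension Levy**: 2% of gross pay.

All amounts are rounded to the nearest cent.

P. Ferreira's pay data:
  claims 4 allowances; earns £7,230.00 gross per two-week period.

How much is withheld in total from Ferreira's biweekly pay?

£958.31

Territorial Income Tax: taxable = £7,230.00 − 4×£510.00 = £5,190.00
  £579.28 + 23.68% × (£5,190.00 − £4,200.00) = £579.28 + 23.68% × £990.00 = £813.71
Pension Levy: 2% × £7,230.00 = £144.60
Total: £813.71 + £144.60 = £958.31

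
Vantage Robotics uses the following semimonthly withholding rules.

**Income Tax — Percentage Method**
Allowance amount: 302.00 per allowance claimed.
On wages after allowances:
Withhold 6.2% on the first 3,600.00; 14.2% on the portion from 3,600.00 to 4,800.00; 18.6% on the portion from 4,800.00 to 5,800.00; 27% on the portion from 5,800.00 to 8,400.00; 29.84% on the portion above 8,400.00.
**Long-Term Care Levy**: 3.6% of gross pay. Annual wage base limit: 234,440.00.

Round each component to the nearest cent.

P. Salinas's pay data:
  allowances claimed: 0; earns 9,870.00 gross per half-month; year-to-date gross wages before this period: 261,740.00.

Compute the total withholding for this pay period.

Income Tax: taxable = 9,870.00
  1,281.60 + 29.84% × (9,870.00 − 8,400.00) = 1,281.60 + 29.84% × 1,470.00 = 1,720.25
Long-Term Care Levy: YTD 261,740.00 ≥ cap 234,440.00 → 0.00
Total: 1,720.25 + 0.00 = 1,720.25

1,720.25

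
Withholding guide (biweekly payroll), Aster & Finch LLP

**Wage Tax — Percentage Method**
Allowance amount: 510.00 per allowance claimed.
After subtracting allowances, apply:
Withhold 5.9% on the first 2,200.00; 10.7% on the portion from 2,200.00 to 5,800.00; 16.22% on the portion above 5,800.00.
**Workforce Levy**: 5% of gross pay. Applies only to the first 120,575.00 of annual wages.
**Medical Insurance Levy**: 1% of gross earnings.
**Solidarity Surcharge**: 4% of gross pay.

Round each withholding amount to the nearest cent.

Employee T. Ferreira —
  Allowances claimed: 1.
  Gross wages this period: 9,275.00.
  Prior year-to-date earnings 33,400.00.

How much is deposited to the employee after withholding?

Wage Tax: taxable = 9,275.00 − 1×510.00 = 8,765.00
  515.00 + 16.22% × (8,765.00 − 5,800.00) = 515.00 + 16.22% × 2,965.00 = 995.92
Workforce Levy: 5% × 9,275.00 = 463.75
Medical Insurance Levy: 1% × 9,275.00 = 92.75
Solidarity Surcharge: 4% × 9,275.00 = 371.00
Total withheld: 995.92 + 463.75 + 92.75 + 371.00 = 1,923.42
Net pay: 9,275.00 − 1,923.42 = 7,351.58

7,351.58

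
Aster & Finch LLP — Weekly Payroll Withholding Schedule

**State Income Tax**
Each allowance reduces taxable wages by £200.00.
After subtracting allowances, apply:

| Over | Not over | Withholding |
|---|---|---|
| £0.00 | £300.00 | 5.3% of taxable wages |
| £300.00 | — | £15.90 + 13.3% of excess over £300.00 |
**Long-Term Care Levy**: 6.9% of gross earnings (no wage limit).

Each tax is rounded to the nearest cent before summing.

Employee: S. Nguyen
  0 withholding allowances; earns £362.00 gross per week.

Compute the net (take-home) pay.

State Income Tax: taxable = £362.00
  £15.90 + 13.3% × (£362.00 − £300.00) = £15.90 + 13.3% × £62.00 = £24.15
Long-Term Care Levy: 6.9% × £362.00 = £24.98
Total withheld: £24.15 + £24.98 = £49.13
Net pay: £362.00 − £49.13 = £312.87

£312.87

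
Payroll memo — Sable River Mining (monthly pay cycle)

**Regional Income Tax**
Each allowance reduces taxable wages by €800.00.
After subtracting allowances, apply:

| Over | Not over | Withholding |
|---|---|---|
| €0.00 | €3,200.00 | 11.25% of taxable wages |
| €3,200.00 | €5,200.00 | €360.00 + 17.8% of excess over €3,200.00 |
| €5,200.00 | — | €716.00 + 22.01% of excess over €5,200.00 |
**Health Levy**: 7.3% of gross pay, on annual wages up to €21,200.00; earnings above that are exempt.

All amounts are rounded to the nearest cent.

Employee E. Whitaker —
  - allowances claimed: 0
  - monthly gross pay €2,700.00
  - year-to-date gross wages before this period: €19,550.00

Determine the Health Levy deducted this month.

€120.45

Health Levy: cap €21,200.00 − YTD €19,550.00 = €1,650.00 subject; 7.3% × €1,650.00 = €120.45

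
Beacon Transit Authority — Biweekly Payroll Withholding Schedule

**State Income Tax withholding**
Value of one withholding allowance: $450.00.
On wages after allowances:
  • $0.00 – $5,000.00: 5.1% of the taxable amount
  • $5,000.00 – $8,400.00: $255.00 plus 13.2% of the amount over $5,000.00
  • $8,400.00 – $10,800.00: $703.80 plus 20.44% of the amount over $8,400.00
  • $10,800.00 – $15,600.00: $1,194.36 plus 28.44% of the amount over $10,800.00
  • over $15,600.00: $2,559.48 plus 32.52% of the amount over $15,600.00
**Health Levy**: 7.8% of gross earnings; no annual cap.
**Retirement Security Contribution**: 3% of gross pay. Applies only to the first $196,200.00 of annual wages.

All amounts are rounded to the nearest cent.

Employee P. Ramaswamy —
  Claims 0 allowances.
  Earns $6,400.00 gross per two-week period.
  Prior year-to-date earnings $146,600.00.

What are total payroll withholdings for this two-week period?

State Income Tax: taxable = $6,400.00
  $255.00 + 13.2% × ($6,400.00 − $5,000.00) = $255.00 + 13.2% × $1,400.00 = $439.80
Health Levy: 7.8% × $6,400.00 = $499.20
Retirement Security Contribution: 3% × $6,400.00 = $192.00
Total: $439.80 + $499.20 + $192.00 = $1,131.00

$1,131.00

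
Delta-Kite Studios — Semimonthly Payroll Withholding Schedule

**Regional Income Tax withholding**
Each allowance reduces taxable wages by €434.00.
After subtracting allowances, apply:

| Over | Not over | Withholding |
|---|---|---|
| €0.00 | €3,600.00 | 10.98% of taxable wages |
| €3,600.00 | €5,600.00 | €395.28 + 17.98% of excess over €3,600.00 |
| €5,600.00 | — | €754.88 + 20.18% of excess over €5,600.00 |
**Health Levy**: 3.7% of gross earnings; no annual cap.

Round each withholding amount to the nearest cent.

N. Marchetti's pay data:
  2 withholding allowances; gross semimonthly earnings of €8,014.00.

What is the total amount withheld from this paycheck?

Regional Income Tax: taxable = €8,014.00 − 2×€434.00 = €7,146.00
  €754.88 + 20.18% × (€7,146.00 − €5,600.00) = €754.88 + 20.18% × €1,546.00 = €1,066.86
Health Levy: 3.7% × €8,014.00 = €296.52
Total: €1,066.86 + €296.52 = €1,363.38

€1,363.38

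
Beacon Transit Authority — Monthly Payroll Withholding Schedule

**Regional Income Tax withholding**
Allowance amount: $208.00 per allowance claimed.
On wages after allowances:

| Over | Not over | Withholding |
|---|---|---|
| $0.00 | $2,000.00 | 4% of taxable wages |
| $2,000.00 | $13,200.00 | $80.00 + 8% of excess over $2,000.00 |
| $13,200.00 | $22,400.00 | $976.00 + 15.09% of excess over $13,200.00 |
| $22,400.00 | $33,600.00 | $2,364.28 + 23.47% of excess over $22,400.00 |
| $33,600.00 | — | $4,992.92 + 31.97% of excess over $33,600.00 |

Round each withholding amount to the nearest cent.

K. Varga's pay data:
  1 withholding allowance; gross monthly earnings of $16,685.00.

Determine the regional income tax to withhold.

$1,470.50

Regional Income Tax: taxable = $16,685.00 − 1×$208.00 = $16,477.00
  $976.00 + 15.09% × ($16,477.00 − $13,200.00) = $976.00 + 15.09% × $3,277.00 = $1,470.50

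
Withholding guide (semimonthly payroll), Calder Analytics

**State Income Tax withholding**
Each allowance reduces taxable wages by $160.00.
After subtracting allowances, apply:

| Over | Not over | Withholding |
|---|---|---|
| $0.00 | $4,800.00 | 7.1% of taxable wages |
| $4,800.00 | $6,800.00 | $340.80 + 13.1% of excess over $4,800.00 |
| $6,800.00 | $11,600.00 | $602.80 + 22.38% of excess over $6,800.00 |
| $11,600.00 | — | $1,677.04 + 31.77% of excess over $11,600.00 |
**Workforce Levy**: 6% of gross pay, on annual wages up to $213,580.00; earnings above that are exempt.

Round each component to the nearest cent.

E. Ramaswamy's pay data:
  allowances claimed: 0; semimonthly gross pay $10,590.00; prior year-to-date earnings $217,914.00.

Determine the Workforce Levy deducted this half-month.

Workforce Levy: YTD $217,914.00 ≥ cap $213,580.00 → $0.00

$0.00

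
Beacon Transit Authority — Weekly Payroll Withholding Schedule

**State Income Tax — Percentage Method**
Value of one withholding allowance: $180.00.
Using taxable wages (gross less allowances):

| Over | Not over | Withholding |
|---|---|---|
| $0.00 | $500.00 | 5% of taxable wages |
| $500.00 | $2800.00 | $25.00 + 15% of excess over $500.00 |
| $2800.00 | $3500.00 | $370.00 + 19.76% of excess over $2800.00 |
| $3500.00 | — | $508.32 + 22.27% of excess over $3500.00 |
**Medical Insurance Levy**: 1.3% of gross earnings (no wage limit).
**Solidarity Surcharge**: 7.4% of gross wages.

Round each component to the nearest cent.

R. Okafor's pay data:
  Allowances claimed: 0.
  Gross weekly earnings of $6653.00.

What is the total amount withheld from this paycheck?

State Income Tax: taxable = $6653.00
  $508.32 + 22.27% × ($6653.00 − $3500.00) = $508.32 + 22.27% × $3153.00 = $1210.49
Medical Insurance Levy: 1.3% × $6653.00 = $86.49
Solidarity Surcharge: 7.4% × $6653.00 = $492.32
Total: $1210.49 + $86.49 + $492.32 = $1789.30

$1789.30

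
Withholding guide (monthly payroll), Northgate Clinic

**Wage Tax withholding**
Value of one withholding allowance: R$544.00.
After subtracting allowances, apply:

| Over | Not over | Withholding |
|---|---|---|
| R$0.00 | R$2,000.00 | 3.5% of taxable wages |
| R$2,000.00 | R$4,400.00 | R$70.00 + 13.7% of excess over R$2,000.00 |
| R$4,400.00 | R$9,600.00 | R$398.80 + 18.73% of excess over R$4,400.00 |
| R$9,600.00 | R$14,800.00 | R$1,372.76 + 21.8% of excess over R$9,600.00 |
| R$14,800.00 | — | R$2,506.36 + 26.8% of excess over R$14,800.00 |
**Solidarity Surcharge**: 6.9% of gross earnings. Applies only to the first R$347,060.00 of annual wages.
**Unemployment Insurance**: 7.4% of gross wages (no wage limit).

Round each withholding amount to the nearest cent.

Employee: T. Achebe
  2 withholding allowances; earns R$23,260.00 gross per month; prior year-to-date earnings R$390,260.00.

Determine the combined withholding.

Wage Tax: taxable = R$23,260.00 − 2×R$544.00 = R$22,172.00
  R$2,506.36 + 26.8% × (R$22,172.00 − R$14,800.00) = R$2,506.36 + 26.8% × R$7,372.00 = R$4,482.06
Solidarity Surcharge: YTD R$390,260.00 ≥ cap R$347,060.00 → R$0.00
Unemployment Insurance: 7.4% × R$23,260.00 = R$1,721.24
Total: R$4,482.06 + R$0.00 + R$1,721.24 = R$6,203.30

R$6,203.30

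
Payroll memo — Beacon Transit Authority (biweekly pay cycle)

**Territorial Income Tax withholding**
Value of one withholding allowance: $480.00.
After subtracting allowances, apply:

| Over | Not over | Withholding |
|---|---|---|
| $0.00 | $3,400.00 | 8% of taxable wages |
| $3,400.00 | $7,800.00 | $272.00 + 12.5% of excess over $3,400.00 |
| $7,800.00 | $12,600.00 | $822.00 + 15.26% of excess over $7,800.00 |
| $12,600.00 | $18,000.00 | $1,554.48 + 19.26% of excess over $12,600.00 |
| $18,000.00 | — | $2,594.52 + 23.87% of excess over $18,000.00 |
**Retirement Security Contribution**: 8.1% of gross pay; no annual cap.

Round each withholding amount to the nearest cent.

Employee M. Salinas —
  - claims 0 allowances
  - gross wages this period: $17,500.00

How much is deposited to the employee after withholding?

Territorial Income Tax: taxable = $17,500.00
  $1,554.48 + 19.26% × ($17,500.00 − $12,600.00) = $1,554.48 + 19.26% × $4,900.00 = $2,498.22
Retirement Security Contribution: 8.1% × $17,500.00 = $1,417.50
Total withheld: $2,498.22 + $1,417.50 = $3,915.72
Net pay: $17,500.00 − $3,915.72 = $13,584.28

$13,584.28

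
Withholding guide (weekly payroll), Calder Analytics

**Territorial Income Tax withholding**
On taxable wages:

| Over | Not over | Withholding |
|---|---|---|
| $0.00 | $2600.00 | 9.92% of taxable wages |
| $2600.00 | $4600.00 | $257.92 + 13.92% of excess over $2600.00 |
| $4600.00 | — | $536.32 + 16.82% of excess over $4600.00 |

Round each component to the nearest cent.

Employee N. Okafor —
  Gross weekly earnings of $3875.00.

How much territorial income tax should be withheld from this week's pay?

$435.40

Territorial Income Tax: taxable = $3875.00
  $257.92 + 13.92% × ($3875.00 − $2600.00) = $257.92 + 13.92% × $1275.00 = $435.40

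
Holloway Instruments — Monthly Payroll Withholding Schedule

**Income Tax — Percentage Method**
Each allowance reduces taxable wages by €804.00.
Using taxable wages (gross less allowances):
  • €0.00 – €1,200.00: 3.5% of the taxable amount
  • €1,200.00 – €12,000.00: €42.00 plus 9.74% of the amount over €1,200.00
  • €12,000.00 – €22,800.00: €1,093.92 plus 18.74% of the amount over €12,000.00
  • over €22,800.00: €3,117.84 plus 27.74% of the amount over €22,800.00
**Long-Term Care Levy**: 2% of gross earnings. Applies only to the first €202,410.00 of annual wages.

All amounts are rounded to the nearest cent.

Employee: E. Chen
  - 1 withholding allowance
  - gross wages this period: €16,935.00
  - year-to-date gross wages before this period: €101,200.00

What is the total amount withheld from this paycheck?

€2,206.77

Income Tax: taxable = €16,935.00 − 1×€804.00 = €16,131.00
  €1,093.92 + 18.74% × (€16,131.00 − €12,000.00) = €1,093.92 + 18.74% × €4,131.00 = €1,868.07
Long-Term Care Levy: 2% × €16,935.00 = €338.70
Total: €1,868.07 + €338.70 = €2,206.77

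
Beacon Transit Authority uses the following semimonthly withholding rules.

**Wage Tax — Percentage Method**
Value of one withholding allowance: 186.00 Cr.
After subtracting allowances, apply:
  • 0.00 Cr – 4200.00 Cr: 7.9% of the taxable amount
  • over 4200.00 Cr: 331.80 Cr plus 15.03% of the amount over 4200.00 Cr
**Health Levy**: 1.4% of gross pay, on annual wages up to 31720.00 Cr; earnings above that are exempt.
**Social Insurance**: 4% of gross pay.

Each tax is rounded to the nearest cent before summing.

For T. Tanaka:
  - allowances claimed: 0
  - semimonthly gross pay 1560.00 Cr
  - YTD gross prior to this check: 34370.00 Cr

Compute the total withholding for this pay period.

Wage Tax: taxable = 1560.00 Cr
  7.9% × 1560.00 Cr = 123.24 Cr
Health Levy: YTD 34370.00 Cr ≥ cap 31720.00 Cr → 0.00 Cr
Social Insurance: 4% × 1560.00 Cr = 62.40 Cr
Total: 123.24 Cr + 0.00 Cr + 62.40 Cr = 185.64 Cr

185.64 Cr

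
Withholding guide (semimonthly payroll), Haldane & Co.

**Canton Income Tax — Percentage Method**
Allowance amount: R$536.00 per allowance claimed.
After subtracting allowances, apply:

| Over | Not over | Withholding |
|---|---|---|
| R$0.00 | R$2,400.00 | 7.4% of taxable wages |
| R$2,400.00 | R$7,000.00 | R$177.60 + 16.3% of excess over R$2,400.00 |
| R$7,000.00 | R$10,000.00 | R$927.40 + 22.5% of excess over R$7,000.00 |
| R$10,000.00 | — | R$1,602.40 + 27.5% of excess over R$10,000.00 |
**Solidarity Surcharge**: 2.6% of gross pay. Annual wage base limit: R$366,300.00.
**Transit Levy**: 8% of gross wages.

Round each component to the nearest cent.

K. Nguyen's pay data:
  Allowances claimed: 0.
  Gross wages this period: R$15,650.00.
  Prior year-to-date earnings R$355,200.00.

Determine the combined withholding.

Canton Income Tax: taxable = R$15,650.00
  R$1,602.40 + 27.5% × (R$15,650.00 − R$10,000.00) = R$1,602.40 + 27.5% × R$5,650.00 = R$3,156.15
Solidarity Surcharge: cap R$366,300.00 − YTD R$355,200.00 = R$11,100.00 subject; 2.6% × R$11,100.00 = R$288.60
Transit Levy: 8% × R$15,650.00 = R$1,252.00
Total: R$3,156.15 + R$288.60 + R$1,252.00 = R$4,696.75

R$4,696.75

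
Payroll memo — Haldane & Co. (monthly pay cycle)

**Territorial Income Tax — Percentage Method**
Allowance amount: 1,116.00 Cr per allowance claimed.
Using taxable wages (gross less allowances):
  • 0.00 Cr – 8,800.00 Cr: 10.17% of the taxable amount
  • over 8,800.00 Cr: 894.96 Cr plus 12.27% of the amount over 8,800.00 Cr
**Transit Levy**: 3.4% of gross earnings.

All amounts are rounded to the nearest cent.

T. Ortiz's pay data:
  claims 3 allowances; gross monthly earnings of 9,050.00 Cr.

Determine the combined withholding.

Territorial Income Tax: taxable = 9,050.00 Cr − 3×1,116.00 Cr = 5,702.00 Cr
  10.17% × 5,702.00 Cr = 579.89 Cr
Transit Levy: 3.4% × 9,050.00 Cr = 307.70 Cr
Total: 579.89 Cr + 307.70 Cr = 887.59 Cr

887.59 Cr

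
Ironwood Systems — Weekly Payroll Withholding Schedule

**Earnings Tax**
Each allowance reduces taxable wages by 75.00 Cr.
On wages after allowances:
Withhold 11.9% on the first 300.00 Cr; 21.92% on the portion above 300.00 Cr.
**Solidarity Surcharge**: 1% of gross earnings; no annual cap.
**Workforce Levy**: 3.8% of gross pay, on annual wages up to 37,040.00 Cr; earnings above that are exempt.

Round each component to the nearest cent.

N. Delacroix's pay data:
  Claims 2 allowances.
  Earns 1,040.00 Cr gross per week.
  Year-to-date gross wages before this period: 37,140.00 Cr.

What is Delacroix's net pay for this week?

Earnings Tax: taxable = 1,040.00 Cr − 2×75.00 Cr = 890.00 Cr
  35.70 Cr + 21.92% × (890.00 Cr − 300.00 Cr) = 35.70 Cr + 21.92% × 590.00 Cr = 165.03 Cr
Solidarity Surcharge: 1% × 1,040.00 Cr = 10.40 Cr
Workforce Levy: YTD 37,140.00 Cr ≥ cap 37,040.00 Cr → 0.00 Cr
Total withheld: 165.03 Cr + 10.40 Cr + 0.00 Cr = 175.43 Cr
Net pay: 1,040.00 Cr − 175.43 Cr = 864.57 Cr

864.57 Cr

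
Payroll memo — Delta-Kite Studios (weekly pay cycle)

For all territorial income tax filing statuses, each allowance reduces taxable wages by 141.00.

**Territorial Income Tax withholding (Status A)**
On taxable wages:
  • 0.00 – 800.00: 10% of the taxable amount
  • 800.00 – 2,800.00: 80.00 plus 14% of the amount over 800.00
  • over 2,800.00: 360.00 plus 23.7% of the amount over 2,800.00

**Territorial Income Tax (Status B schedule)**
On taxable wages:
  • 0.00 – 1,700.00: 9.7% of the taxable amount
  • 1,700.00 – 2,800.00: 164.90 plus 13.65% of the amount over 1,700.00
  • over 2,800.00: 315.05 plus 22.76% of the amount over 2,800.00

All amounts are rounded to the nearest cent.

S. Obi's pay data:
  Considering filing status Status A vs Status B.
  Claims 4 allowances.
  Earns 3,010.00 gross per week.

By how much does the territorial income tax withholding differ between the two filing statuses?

Territorial Income Tax (Status A): taxable = 3,010.00 − 4×141.00 = 2,446.00
  80.00 + 14% × (2,446.00 − 800.00) = 80.00 + 14% × 1,646.00 = 310.44
Territorial Income Tax (Status B): taxable = 3,010.00 − 4×141.00 = 2,446.00
  164.90 + 13.65% × (2,446.00 − 1,700.00) = 164.90 + 13.65% × 746.00 = 266.73
Difference: |310.44 − 266.73| = 43.71 (higher under Status A)

43.71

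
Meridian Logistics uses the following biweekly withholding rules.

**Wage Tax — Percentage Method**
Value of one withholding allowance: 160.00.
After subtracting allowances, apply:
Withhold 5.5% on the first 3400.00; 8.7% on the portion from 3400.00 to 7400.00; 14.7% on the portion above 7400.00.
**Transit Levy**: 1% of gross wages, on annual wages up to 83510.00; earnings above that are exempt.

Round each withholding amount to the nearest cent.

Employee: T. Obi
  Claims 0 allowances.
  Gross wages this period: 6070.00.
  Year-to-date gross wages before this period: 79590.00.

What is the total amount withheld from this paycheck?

458.49

Wage Tax: taxable = 6070.00
  187.00 + 8.7% × (6070.00 − 3400.00) = 187.00 + 8.7% × 2670.00 = 419.29
Transit Levy: cap 83510.00 − YTD 79590.00 = 3920.00 subject; 1% × 3920.00 = 39.20
Total: 419.29 + 39.20 = 458.49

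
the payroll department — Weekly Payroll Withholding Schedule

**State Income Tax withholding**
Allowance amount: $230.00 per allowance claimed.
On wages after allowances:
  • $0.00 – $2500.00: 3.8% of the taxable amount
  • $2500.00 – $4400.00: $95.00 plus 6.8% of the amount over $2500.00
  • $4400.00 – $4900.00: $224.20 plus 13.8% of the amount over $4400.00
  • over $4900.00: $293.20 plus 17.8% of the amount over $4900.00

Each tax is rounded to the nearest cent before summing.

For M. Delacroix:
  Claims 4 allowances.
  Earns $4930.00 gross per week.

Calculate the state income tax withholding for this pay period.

State Income Tax: taxable = $4930.00 − 4×$230.00 = $4010.00
  $95.00 + 6.8% × ($4010.00 − $2500.00) = $95.00 + 6.8% × $1510.00 = $197.68

$197.68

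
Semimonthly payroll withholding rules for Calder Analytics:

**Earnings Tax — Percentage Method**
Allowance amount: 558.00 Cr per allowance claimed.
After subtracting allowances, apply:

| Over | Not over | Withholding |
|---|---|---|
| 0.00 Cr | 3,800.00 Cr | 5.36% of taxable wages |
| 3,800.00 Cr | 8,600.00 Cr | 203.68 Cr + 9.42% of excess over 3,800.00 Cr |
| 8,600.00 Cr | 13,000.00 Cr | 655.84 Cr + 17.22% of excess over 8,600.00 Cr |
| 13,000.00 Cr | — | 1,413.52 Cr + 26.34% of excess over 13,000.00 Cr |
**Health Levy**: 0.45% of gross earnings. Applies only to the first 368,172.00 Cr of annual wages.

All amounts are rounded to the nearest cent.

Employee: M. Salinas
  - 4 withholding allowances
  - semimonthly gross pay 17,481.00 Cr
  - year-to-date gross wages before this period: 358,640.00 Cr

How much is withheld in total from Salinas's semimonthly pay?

Earnings Tax: taxable = 17,481.00 Cr − 4×558.00 Cr = 15,249.00 Cr
  1,413.52 Cr + 26.34% × (15,249.00 Cr − 13,000.00 Cr) = 1,413.52 Cr + 26.34% × 2,249.00 Cr = 2,005.91 Cr
Health Levy: cap 368,172.00 Cr − YTD 358,640.00 Cr = 9,532.00 Cr subject; 0.45% × 9,532.00 Cr = 42.89 Cr
Total: 2,005.91 Cr + 42.89 Cr = 2,048.80 Cr

2,048.80 Cr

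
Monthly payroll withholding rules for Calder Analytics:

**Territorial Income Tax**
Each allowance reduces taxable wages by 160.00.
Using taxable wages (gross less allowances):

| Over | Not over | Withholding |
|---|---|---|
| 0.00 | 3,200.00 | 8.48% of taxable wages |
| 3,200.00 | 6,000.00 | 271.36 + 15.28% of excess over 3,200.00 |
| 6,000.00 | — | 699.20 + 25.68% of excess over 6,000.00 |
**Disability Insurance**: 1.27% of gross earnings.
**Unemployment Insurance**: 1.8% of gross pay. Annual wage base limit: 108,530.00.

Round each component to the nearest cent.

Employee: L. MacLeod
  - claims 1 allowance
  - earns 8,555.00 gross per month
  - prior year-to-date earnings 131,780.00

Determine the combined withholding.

1,422.89

Territorial Income Tax: taxable = 8,555.00 − 1×160.00 = 8,395.00
  699.20 + 25.68% × (8,395.00 − 6,000.00) = 699.20 + 25.68% × 2,395.00 = 1,314.24
Disability Insurance: 1.27% × 8,555.00 = 108.65
Unemployment Insurance: YTD 131,780.00 ≥ cap 108,530.00 → 0.00
Total: 1,314.24 + 108.65 + 0.00 = 1,422.89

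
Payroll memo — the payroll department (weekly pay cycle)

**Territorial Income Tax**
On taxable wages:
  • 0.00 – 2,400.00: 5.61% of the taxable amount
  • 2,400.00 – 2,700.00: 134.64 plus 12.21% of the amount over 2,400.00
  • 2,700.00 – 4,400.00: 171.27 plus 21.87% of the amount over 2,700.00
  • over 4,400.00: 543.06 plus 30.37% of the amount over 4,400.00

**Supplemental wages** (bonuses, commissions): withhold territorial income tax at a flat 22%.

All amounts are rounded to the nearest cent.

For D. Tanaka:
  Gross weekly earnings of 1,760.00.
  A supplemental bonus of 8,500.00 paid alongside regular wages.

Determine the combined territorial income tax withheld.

1,968.74

Territorial Income Tax: taxable = 1,760.00
  5.61% × 1,760.00 = 98.74
Supplemental (22% flat on bonus): 22% × 8,500.00 = 1,870.00
Total territorial income tax: 98.74 + 1,870.00 = 1,968.74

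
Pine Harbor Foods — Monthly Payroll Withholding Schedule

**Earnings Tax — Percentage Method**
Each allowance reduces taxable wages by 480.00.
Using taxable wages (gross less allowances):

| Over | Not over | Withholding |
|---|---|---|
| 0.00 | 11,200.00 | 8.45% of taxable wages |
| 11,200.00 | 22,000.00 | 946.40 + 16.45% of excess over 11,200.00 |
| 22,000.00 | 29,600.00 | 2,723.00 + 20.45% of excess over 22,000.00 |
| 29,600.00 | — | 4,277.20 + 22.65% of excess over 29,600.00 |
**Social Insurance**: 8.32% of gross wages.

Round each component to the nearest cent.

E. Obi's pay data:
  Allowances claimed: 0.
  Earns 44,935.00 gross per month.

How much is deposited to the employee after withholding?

33,445.83

Earnings Tax: taxable = 44,935.00
  4,277.20 + 22.65% × (44,935.00 − 29,600.00) = 4,277.20 + 22.65% × 15,335.00 = 7,750.58
Social Insurance: 8.32% × 44,935.00 = 3,738.59
Total withheld: 7,750.58 + 3,738.59 = 11,489.17
Net pay: 44,935.00 − 11,489.17 = 33,445.83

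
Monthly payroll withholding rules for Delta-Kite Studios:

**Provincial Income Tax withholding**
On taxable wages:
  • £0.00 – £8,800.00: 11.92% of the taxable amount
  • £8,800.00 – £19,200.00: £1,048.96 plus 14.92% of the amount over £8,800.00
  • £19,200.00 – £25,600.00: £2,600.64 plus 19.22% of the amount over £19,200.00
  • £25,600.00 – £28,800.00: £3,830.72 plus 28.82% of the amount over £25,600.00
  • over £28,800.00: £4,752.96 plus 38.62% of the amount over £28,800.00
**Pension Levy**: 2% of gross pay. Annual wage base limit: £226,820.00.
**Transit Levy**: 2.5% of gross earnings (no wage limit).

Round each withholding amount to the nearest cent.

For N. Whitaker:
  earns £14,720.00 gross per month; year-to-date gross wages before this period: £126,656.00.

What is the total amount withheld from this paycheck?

Provincial Income Tax: taxable = £14,720.00
  £1,048.96 + 14.92% × (£14,720.00 − £8,800.00) = £1,048.96 + 14.92% × £5,920.00 = £1,932.22
Pension Levy: 2% × £14,720.00 = £294.40
Transit Levy: 2.5% × £14,720.00 = £368.00
Total: £1,932.22 + £294.40 + £368.00 = £2,594.62

£2,594.62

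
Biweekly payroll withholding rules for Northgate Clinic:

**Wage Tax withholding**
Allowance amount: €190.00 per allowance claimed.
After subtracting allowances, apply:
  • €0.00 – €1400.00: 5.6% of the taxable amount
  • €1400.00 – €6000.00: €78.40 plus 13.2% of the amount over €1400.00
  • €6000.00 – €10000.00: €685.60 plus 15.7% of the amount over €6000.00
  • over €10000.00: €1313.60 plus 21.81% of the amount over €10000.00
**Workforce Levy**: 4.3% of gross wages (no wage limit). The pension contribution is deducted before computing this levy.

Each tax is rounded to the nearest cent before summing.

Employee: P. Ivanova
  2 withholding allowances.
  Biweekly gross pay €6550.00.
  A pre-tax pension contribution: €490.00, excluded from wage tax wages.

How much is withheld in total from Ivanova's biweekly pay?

€903.94

Wage Tax: taxable = €6550.00 − €490.00 − 2×€190.00 = €5680.00
  €78.40 + 13.2% × (€5680.00 − €1400.00) = €78.40 + 13.2% × €4280.00 = €643.36
Workforce Levy: 4.3% × €6060.00 = €260.58
Total: €643.36 + €260.58 = €903.94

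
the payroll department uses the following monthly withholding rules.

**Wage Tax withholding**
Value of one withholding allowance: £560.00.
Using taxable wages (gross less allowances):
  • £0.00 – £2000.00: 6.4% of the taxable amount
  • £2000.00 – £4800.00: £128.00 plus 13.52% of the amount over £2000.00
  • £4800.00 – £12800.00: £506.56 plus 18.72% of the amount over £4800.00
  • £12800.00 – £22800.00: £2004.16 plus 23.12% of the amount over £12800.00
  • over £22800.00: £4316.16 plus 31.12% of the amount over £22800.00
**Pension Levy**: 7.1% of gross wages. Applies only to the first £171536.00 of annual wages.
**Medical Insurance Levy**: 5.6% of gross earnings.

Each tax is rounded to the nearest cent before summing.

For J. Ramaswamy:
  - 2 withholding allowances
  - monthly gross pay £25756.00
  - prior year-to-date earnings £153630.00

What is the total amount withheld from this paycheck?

£7601.19

Wage Tax: taxable = £25756.00 − 2×£560.00 = £24636.00
  £4316.16 + 31.12% × (£24636.00 − £22800.00) = £4316.16 + 31.12% × £1836.00 = £4887.52
Pension Levy: cap £171536.00 − YTD £153630.00 = £17906.00 subject; 7.1% × £17906.00 = £1271.33
Medical Insurance Levy: 5.6% × £25756.00 = £1442.34
Total: £4887.52 + £1271.33 + £1442.34 = £7601.19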